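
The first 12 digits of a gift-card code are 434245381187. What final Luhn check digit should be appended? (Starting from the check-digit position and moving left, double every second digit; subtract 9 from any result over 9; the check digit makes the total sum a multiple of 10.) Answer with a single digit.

1

Partial digits right→left: 7 8 1 1 8 3 5 4 2 4 3 4
Double every second digit counting from the check-digit position (so the 1st, 3rd, 5th, ... of the partial from the right).
  doubled (with −9 where >9): 5 2 7 1 4 6 → sum 25
  kept as-is: 8 1 3 4 4 4 → sum 24
Total = 25 + 24 = 49.
Check digit = (10 − (49 mod 10)) mod 10 = 1.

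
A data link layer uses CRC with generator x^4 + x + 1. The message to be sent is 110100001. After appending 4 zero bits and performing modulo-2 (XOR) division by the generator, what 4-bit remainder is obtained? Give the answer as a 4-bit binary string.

1000

Append 4 zeros: 1101000010000. Divide by 10011 (XOR where the leading bit is 1):
  pos 0: 11010 XOR 10011 = 01001
  pos 1: 10010 XOR 10011 = 00001
  pos 5: 10010 XOR 10011 = 00001
Remainder (last 4 bits) = 1000. This is the CRC / FCS.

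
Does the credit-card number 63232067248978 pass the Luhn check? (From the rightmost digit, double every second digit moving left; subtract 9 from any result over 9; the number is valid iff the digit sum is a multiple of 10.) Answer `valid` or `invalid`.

invalid

From the right, keep odd positions and double even positions (subtract 9 from any doubled value over 9):
  doubled (positions 2,4,...): 5 7 4 3 4 4 3 → sum 30
  kept (positions 1,3,...): 8 9 4 7 0 3 3 → sum 34
Total = 64.
64 mod 10 = 4, so the number is invalid.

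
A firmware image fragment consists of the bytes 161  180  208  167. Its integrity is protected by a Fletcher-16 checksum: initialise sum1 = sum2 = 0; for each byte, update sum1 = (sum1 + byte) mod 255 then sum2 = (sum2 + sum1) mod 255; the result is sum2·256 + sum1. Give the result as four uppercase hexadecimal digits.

EDCE

Running sums (mod 255):
  after byte 0 (161): sum1=161, sum2=161
  after byte 1 (180): sum1=86, sum2=247
  after byte 2 (208): sum1=39, sum2=31
  after byte 3 (167): sum1=206, sum2=237
Checksum = sum2·256 + sum1 = 237·256 + 206 = 60878 = 0xEDCE.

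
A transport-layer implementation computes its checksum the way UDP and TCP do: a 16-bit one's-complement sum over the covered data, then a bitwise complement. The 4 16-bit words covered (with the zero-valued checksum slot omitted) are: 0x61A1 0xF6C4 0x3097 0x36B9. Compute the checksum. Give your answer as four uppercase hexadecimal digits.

One's-complement addition (fold any carry out of bit 15 back into bit 0):
  0x61A1 + 0xF6C4 = 0x15865 → wrap carry → 0x5866
  0x5866 + 0x3097 = 0x088FD
  0x88FD + 0x36B9 = 0x0BFB6
One's-complement sum = 0xBFB6.
Checksum = ~0xBFB6 & 0xFFFF = 0x4049.

4049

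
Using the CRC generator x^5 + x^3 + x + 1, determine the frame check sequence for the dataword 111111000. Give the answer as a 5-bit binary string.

01001

Append 5 zeros: 11111100000000. Divide by 101011 (XOR where the leading bit is 1):
  pos 0: 111111 XOR 101011 = 010100
  pos 1: 101000 XOR 101011 = 000011
  pos 5: 110000 XOR 101011 = 011011
  pos 6: 110110 XOR 101011 = 011101
  pos 7: 111010 XOR 101011 = 010001
  pos 8: 100010 XOR 101011 = 001001
Remainder (last 5 bits) = 01001. This is the CRC / FCS.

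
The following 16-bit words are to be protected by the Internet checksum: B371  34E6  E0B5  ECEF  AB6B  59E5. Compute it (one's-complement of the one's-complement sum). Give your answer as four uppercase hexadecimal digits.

One's-complement addition (fold any carry out of bit 15 back into bit 0):
  0xB371 + 0x34E6 = 0x0E857
  0xE857 + 0xE0B5 = 0x1C90C → wrap carry → 0xC90D
  0xC90D + 0xECEF = 0x1B5FC → wrap carry → 0xB5FD
  0xB5FD + 0xAB6B = 0x16168 → wrap carry → 0x6169
  0x6169 + 0x59E5 = 0x0BB4E
One's-complement sum = 0xBB4E.
Checksum = ~0xBB4E & 0xFFFF = 0x44B1.

44B1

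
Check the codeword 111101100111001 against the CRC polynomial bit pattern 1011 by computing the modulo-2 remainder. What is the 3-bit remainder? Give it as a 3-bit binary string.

000

Modulo-2 division of 111101100111001 by 1011:
  pos 0: 1111 XOR 1011 = 0100
  pos 1: 1000 XOR 1011 = 0011
  pos 3: 1111 XOR 1011 = 0100
  pos 4: 1000 XOR 1011 = 0011
  pos 6: 1101 XOR 1011 = 0110
  pos 7: 1101 XOR 1011 = 0110
  pos 8: 1101 XOR 1011 = 0110
  pos 9: 1100 XOR 1011 = 0111
  pos 10: 1110 XOR 1011 = 0101
  pos 11: 1011 XOR 1011 = 0000
Remainder = 000 (zero — the frame passes the CRC check).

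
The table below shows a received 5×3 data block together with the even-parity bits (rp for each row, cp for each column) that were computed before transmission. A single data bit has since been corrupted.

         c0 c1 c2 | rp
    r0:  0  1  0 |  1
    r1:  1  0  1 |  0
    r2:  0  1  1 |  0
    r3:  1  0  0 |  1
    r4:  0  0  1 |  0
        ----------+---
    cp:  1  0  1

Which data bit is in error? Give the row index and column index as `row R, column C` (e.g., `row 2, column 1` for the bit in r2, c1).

row 4, column 0

Recompute each row's even parity and compare to rp:
  r0: data parity 1, sent rp 1 → ok
  r1: data parity 0, sent rp 0 → ok
  r2: data parity 0, sent rp 0 → ok
  r3: data parity 1, sent rp 1 → ok
  r4: data parity 1, sent rp 0 → mismatch
Recompute each column's even parity and compare to cp:
  c0: data parity 0, sent cp 1 → mismatch
  c1: data parity 0, sent cp 0 → ok
  c2: data parity 1, sent cp 1 → ok
Exactly one row (r4) and one column (c0) fail → the flipped bit is at their intersection.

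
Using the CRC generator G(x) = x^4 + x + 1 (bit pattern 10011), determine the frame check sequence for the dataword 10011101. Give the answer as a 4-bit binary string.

Append 4 zeros: 100111010000. Divide by 10011 (XOR where the leading bit is 1):
  pos 0: 10011 XOR 10011 = 00000
  pos 5: 10100 XOR 10011 = 00111
  pos 7: 11100 XOR 10011 = 01111
Remainder (last 4 bits) = 1111. This is the CRC / FCS.

1111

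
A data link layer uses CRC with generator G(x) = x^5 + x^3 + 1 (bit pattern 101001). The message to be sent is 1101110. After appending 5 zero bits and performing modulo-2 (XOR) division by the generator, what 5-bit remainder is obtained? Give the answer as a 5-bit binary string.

11001

Append 5 zeros: 110111000000. Divide by 101001 (XOR where the leading bit is 1):
  pos 0: 110111 XOR 101001 = 011110
  pos 1: 111100 XOR 101001 = 010101
  pos 2: 101010 XOR 101001 = 000011
  pos 6: 110000 XOR 101001 = 011001
Remainder (last 5 bits) = 11001. This is the CRC / FCS.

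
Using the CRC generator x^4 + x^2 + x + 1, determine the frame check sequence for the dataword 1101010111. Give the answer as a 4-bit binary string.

1101

Append 4 zeros: 11010101110000. Divide by 10111 (XOR where the leading bit is 1):
  pos 0: 11010 XOR 10111 = 01101
  pos 1: 11011 XOR 10111 = 01100
  pos 2: 11000 XOR 10111 = 01111
  pos 3: 11111 XOR 10111 = 01000
  pos 4: 10001 XOR 10111 = 00110
  pos 6: 11010 XOR 10111 = 01101
  pos 7: 11010 XOR 10111 = 01101
  pos 8: 11010 XOR 10111 = 01101
  pos 9: 11010 XOR 10111 = 01101
Remainder (last 4 bits) = 1101. This is the CRC / FCS.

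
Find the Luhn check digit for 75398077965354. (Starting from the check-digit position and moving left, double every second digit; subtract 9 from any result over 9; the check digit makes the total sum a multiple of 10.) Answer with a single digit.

Partial digits right→left: 4 5 3 5 6 9 7 7 0 8 9 3 5 7
Double every second digit counting from the check-digit position (so the 1st, 3rd, 5th, ... of the partial from the right).
  doubled (with −9 where >9): 8 6 3 5 0 9 1 → sum 32
  kept as-is: 5 5 9 7 8 3 7 → sum 44
Total = 32 + 44 = 76.
Check digit = (10 − (76 mod 10)) mod 10 = 4.

4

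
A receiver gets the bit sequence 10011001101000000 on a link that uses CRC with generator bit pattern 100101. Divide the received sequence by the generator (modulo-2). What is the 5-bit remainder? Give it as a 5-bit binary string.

Modulo-2 division of 10011001101000000 by 100101:
  pos 0: 100110 XOR 100101 = 000011
  pos 4: 110110 XOR 100101 = 010011
  pos 5: 100111 XOR 100101 = 000010
  pos 9: 100000 XOR 100101 = 000101
Remainder = 10100 (nonzero — an error is detected).

10100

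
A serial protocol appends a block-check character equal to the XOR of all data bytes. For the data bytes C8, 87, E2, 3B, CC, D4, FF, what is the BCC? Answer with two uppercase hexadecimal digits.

XOR the bytes together:
  start with 0xC8
  0xC8 ⊕ 0x87 = 0x4F
  0x4F ⊕ 0xE2 = 0xAD
  0xAD ⊕ 0x3B = 0x96
  0x96 ⊕ 0xCC = 0x5A
  0x5A ⊕ 0xD4 = 0x8E
  0x8E ⊕ 0xFF = 0x71

71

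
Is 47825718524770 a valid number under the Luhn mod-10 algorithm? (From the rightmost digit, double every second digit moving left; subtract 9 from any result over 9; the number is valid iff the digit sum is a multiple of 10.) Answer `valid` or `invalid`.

invalid

From the right, keep odd positions and double even positions (subtract 9 from any doubled value over 9):
  doubled (positions 2,4,...): 5 8 1 2 1 7 8 → sum 32
  kept (positions 1,3,...): 0 7 2 8 7 2 7 → sum 33
Total = 65.
65 mod 10 = 5, so the number is invalid.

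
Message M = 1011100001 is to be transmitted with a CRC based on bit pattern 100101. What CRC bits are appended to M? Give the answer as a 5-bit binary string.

Append 5 zeros: 101110000100000. Divide by 100101 (XOR where the leading bit is 1):
  pos 0: 101110 XOR 100101 = 001011
  pos 2: 101100 XOR 100101 = 001001
  pos 4: 100101 XOR 100101 = 000000
Remainder (last 5 bits) = 00000. This is the CRC / FCS.

00000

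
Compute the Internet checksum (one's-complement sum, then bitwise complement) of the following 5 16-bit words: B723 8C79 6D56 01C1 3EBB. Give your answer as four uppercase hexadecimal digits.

0E90

One's-complement addition (fold any carry out of bit 15 back into bit 0):
  0xB723 + 0x8C79 = 0x1439C → wrap carry → 0x439D
  0x439D + 0x6D56 = 0x0B0F3
  0xB0F3 + 0x01C1 = 0x0B2B4
  0xB2B4 + 0x3EBB = 0x0F16F
One's-complement sum = 0xF16F.
Checksum = ~0xF16F & 0xFFFF = 0x0E90.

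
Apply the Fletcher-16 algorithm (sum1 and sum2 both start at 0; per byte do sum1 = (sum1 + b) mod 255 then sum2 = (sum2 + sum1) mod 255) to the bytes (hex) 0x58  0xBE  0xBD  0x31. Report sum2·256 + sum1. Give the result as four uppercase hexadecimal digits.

Running sums (mod 255):
  after byte 0 (0x58): sum1=88, sum2=88
  after byte 1 (0xBE): sum1=23, sum2=111
  after byte 2 (0xBD): sum1=212, sum2=68
  after byte 3 (0x31): sum1=6, sum2=74
Checksum = sum2·256 + sum1 = 74·256 + 6 = 18950 = 0x4A06.

4A06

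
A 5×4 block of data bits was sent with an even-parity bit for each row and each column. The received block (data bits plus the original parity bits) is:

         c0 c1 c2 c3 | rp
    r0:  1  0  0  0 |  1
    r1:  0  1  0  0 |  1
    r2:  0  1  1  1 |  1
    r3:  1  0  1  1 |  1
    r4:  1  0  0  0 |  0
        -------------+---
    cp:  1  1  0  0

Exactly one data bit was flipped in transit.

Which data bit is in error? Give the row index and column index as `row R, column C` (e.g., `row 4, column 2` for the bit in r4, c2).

row 4, column 1

Recompute each row's even parity and compare to rp:
  r0: data parity 1, sent rp 1 → ok
  r1: data parity 1, sent rp 1 → ok
  r2: data parity 1, sent rp 1 → ok
  r3: data parity 1, sent rp 1 → ok
  r4: data parity 1, sent rp 0 → mismatch
Recompute each column's even parity and compare to cp:
  c0: data parity 1, sent cp 1 → ok
  c1: data parity 0, sent cp 1 → mismatch
  c2: data parity 0, sent cp 0 → ok
  c3: data parity 0, sent cp 0 → ok
Exactly one row (r4) and one column (c1) fail → the flipped bit is at their intersection.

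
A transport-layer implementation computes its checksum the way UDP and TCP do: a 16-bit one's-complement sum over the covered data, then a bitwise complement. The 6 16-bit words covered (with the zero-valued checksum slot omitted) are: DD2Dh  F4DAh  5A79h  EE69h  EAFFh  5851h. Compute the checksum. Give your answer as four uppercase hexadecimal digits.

One's-complement addition (fold any carry out of bit 15 back into bit 0):
  0xDD2D + 0xF4DA = 0x1D207 → wrap carry → 0xD208
  0xD208 + 0x5A79 = 0x12C81 → wrap carry → 0x2C82
  0x2C82 + 0xEE69 = 0x11AEB → wrap carry → 0x1AEC
  0x1AEC + 0xEAFF = 0x105EB → wrap carry → 0x05EC
  0x05EC + 0x5851 = 0x05E3D
One's-complement sum = 0x5E3D.
Checksum = ~0x5E3D & 0xFFFF = 0xA1C2.

A1C2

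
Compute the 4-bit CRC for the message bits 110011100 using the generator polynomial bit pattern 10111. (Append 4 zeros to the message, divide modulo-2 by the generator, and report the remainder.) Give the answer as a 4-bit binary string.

0001

Append 4 zeros: 1100111000000. Divide by 10111 (XOR where the leading bit is 1):
  pos 0: 11001 XOR 10111 = 01110
  pos 1: 11101 XOR 10111 = 01010
  pos 2: 10101 XOR 10111 = 00010
  pos 5: 10000 XOR 10111 = 00111
  pos 7: 11100 XOR 10111 = 01011
  pos 8: 10110 XOR 10111 = 00001
Remainder (last 4 bits) = 0001. This is the CRC / FCS.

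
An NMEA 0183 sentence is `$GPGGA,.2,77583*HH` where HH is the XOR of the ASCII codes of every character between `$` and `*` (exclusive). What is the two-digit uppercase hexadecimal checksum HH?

74

XOR the ASCII codes of the payload characters:
  'G' = 0x47 → acc = 0x47
  'P' = 0x50 → acc = 0x17
  'G' = 0x47 → acc = 0x50
  'G' = 0x47 → acc = 0x17
  'A' = 0x41 → acc = 0x56
  ',' = 0x2C → acc = 0x7A
  '.' = 0x2E → acc = 0x54
  '2' = 0x32 → acc = 0x66
  ',' = 0x2C → acc = 0x4A
  '7' = 0x37 → acc = 0x7D
  '7' = 0x37 → acc = 0x4A
  '5' = 0x35 → acc = 0x7F
  '8' = 0x38 → acc = 0x47
  '3' = 0x33 → acc = 0x74
Checksum = 0x74.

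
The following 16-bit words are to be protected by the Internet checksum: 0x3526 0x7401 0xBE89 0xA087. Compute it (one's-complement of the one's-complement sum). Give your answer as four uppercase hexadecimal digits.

One's-complement addition (fold any carry out of bit 15 back into bit 0):
  0x3526 + 0x7401 = 0x0A927
  0xA927 + 0xBE89 = 0x167B0 → wrap carry → 0x67B1
  0x67B1 + 0xA087 = 0x10838 → wrap carry → 0x0839
One's-complement sum = 0x0839.
Checksum = ~0x0839 & 0xFFFF = 0xF7C6.

F7C6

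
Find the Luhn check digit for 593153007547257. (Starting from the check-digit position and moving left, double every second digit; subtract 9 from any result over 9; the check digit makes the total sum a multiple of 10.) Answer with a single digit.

Partial digits right→left: 7 5 2 7 4 5 7 0 0 3 5 1 3 9 5
Double every second digit counting from the check-digit position (so the 1st, 3rd, 5th, ... of the partial from the right).
  doubled (with −9 where >9): 5 4 8 5 0 1 6 1 → sum 30
  kept as-is: 5 7 5 0 3 1 9 → sum 30
Total = 30 + 30 = 60.
Check digit = (10 − (60 mod 10)) mod 10 = 0.

0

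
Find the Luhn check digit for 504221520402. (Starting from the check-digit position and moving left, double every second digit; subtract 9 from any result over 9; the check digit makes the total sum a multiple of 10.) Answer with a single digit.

2

Partial digits right→left: 2 0 4 0 2 5 1 2 2 4 0 5
Double every second digit counting from the check-digit position (so the 1st, 3rd, 5th, ... of the partial from the right).
  doubled (with −9 where >9): 4 8 4 2 4 0 → sum 22
  kept as-is: 0 0 5 2 4 5 → sum 16
Total = 22 + 16 = 38.
Check digit = (10 − (38 mod 10)) mod 10 = 2.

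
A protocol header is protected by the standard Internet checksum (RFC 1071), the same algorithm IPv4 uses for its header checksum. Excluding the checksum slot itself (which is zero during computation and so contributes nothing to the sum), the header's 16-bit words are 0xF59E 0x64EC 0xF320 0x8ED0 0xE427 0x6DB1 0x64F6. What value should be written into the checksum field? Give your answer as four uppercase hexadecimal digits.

One's-complement addition (fold any carry out of bit 15 back into bit 0):
  0xF59E + 0x64EC = 0x15A8A → wrap carry → 0x5A8B
  0x5A8B + 0xF320 = 0x14DAB → wrap carry → 0x4DAC
  0x4DAC + 0x8ED0 = 0x0DC7C
  0xDC7C + 0xE427 = 0x1C0A3 → wrap carry → 0xC0A4
  0xC0A4 + 0x6DB1 = 0x12E55 → wrap carry → 0x2E56
  0x2E56 + 0x64F6 = 0x0934C
One's-complement sum = 0x934C.
Checksum = ~0x934C & 0xFFFF = 0x6CB3.

6CB3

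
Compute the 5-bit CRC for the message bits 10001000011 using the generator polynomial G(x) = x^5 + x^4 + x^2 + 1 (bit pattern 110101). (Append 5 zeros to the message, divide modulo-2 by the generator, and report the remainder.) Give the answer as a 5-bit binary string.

00101

Append 5 zeros: 1000100001100000. Divide by 110101 (XOR where the leading bit is 1):
  pos 0: 100010 XOR 110101 = 010111
  pos 1: 101110 XOR 110101 = 011011
  pos 2: 110110 XOR 110101 = 000011
  pos 6: 110110 XOR 110101 = 000011
  pos 10: 110000 XOR 110101 = 000101
Remainder (last 5 bits) = 00101. This is the CRC / FCS.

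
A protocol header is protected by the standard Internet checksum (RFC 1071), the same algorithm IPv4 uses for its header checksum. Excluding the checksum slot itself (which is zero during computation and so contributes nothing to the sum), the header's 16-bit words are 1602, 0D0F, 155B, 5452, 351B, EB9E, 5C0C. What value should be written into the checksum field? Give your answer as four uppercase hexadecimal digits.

One's-complement addition (fold any carry out of bit 15 back into bit 0):
  0x1602 + 0x0D0F = 0x02311
  0x2311 + 0x155B = 0x0386C
  0x386C + 0x5452 = 0x08CBE
  0x8CBE + 0x351B = 0x0C1D9
  0xC1D9 + 0xEB9E = 0x1AD77 → wrap carry → 0xAD78
  0xAD78 + 0x5C0C = 0x10984 → wrap carry → 0x0985
One's-complement sum = 0x0985.
Checksum = ~0x0985 & 0xFFFF = 0xF67A.

F67A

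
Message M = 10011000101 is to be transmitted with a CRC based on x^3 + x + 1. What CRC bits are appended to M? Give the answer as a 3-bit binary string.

110

Append 3 zeros: 10011000101000. Divide by 1011 (XOR where the leading bit is 1):
  pos 0: 1001 XOR 1011 = 0010
  pos 2: 1010 XOR 1011 = 0001
  pos 5: 1001 XOR 1011 = 0010
  pos 7: 1001 XOR 1011 = 0010
  pos 9: 1000 XOR 1011 = 0011
Remainder (last 3 bits) = 110. This is the CRC / FCS.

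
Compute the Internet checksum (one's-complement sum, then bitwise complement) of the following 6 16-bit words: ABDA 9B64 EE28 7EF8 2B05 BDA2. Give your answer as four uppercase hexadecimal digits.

62F7

One's-complement addition (fold any carry out of bit 15 back into bit 0):
  0xABDA + 0x9B64 = 0x1473E → wrap carry → 0x473F
  0x473F + 0xEE28 = 0x13567 → wrap carry → 0x3568
  0x3568 + 0x7EF8 = 0x0B460
  0xB460 + 0x2B05 = 0x0DF65
  0xDF65 + 0xBDA2 = 0x19D07 → wrap carry → 0x9D08
One's-complement sum = 0x9D08.
Checksum = ~0x9D08 & 0xFFFF = 0x62F7.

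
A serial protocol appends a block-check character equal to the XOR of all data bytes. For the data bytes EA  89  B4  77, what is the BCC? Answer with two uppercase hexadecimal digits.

XOR the bytes together:
  start with 0xEA
  0xEA ⊕ 0x89 = 0x63
  0x63 ⊕ 0xB4 = 0xD7
  0xD7 ⊕ 0x77 = 0xA0

A0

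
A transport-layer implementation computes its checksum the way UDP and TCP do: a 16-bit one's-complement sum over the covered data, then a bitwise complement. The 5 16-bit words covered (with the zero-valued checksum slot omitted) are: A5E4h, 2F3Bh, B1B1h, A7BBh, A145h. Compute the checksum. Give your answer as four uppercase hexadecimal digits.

302D

One's-complement addition (fold any carry out of bit 15 back into bit 0):
  0xA5E4 + 0x2F3B = 0x0D51F
  0xD51F + 0xB1B1 = 0x186D0 → wrap carry → 0x86D1
  0x86D1 + 0xA7BB = 0x12E8C → wrap carry → 0x2E8D
  0x2E8D + 0xA145 = 0x0CFD2
One's-complement sum = 0xCFD2.
Checksum = ~0xCFD2 & 0xFFFF = 0x302D.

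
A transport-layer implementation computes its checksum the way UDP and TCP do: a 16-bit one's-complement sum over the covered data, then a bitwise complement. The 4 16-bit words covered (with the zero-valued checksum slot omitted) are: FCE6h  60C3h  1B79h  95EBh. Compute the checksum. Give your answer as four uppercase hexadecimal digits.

One's-complement addition (fold any carry out of bit 15 back into bit 0):
  0xFCE6 + 0x60C3 = 0x15DA9 → wrap carry → 0x5DAA
  0x5DAA + 0x1B79 = 0x07923
  0x7923 + 0x95EB = 0x10F0E → wrap carry → 0x0F0F
One's-complement sum = 0x0F0F.
Checksum = ~0x0F0F & 0xFFFF = 0xF0F0.

F0F0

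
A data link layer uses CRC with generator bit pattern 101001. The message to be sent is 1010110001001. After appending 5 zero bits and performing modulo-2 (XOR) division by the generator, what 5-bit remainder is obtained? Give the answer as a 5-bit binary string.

00110

Append 5 zeros: 101011000100100000. Divide by 101001 (XOR where the leading bit is 1):
  pos 0: 101011 XOR 101001 = 000010
  pos 4: 100001 XOR 101001 = 001000
  pos 6: 100000 XOR 101001 = 001001
  pos 8: 100110 XOR 101001 = 001111
  pos 10: 111100 XOR 101001 = 010101
  pos 11: 101010 XOR 101001 = 000011
Remainder (last 5 bits) = 00110. This is the CRC / FCS.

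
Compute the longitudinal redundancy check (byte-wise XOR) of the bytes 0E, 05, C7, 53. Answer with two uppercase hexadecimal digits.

9F

XOR the bytes together:
  start with 0x0E
  0x0E ⊕ 0x05 = 0x0B
  0x0B ⊕ 0xC7 = 0xCC
  0xCC ⊕ 0x53 = 0x9F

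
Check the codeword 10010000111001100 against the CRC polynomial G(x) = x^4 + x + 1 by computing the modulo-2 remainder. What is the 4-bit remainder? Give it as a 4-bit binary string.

Modulo-2 division of 10010000111001100 by 10011:
  pos 0: 10010 XOR 10011 = 00001
  pos 4: 10001 XOR 10011 = 00010
  pos 7: 10110 XOR 10011 = 00101
  pos 9: 10101 XOR 10011 = 00110
  pos 11: 11010 XOR 10011 = 01001
  pos 12: 10010 XOR 10011 = 00001
Remainder = 0001 (nonzero — an error is detected).

0001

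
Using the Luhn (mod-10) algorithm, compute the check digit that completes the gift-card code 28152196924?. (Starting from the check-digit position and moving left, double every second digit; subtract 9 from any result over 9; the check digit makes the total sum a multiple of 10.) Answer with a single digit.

Partial digits right→left: 4 2 9 6 9 1 2 5 1 8 2
Double every second digit counting from the check-digit position (so the 1st, 3rd, 5th, ... of the partial from the right).
  doubled (with −9 where >9): 8 9 9 4 2 4 → sum 36
  kept as-is: 2 6 1 5 8 → sum 22
Total = 36 + 22 = 58.
Check digit = (10 − (58 mod 10)) mod 10 = 2.

2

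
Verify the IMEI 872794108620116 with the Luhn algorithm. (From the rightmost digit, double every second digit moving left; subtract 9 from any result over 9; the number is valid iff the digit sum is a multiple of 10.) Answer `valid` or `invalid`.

From the right, keep odd positions and double even positions (subtract 9 from any doubled value over 9):
  doubled (positions 2,4,...): 2 0 3 0 8 5 5 → sum 23
  kept (positions 1,3,...): 6 1 2 8 1 9 2 8 → sum 37
Total = 60.
60 mod 10 = 0, so the number is valid.

valid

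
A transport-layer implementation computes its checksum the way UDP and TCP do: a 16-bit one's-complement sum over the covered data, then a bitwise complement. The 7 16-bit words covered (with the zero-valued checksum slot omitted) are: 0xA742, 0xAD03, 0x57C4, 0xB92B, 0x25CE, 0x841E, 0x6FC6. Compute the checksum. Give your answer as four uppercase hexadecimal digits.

8116

One's-complement addition (fold any carry out of bit 15 back into bit 0):
  0xA742 + 0xAD03 = 0x15445 → wrap carry → 0x5446
  0x5446 + 0x57C4 = 0x0AC0A
  0xAC0A + 0xB92B = 0x16535 → wrap carry → 0x6536
  0x6536 + 0x25CE = 0x08B04
  0x8B04 + 0x841E = 0x10F22 → wrap carry → 0x0F23
  0x0F23 + 0x6FC6 = 0x07EE9
One's-complement sum = 0x7EE9.
Checksum = ~0x7EE9 & 0xFFFF = 0x8116.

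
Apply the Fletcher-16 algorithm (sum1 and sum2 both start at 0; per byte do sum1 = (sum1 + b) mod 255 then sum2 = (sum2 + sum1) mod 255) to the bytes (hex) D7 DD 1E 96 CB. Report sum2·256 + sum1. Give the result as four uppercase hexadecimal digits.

0236

Running sums (mod 255):
  after byte 0 (D7): sum1=215, sum2=215
  after byte 1 (DD): sum1=181, sum2=141
  after byte 2 (1E): sum1=211, sum2=97
  after byte 3 (96): sum1=106, sum2=203
  after byte 4 (CB): sum1=54, sum2=2
Checksum = sum2·256 + sum1 = 2·256 + 54 = 566 = 0x0236.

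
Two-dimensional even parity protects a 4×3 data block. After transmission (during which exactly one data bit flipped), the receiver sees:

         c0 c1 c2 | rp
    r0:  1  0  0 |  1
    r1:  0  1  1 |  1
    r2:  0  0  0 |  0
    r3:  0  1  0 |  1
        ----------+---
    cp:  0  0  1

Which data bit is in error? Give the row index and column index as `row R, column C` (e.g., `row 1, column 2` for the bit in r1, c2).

row 1, column 0

Recompute each row's even parity and compare to rp:
  r0: data parity 1, sent rp 1 → ok
  r1: data parity 0, sent rp 1 → mismatch
  r2: data parity 0, sent rp 0 → ok
  r3: data parity 1, sent rp 1 → ok
Recompute each column's even parity and compare to cp:
  c0: data parity 1, sent cp 0 → mismatch
  c1: data parity 0, sent cp 0 → ok
  c2: data parity 1, sent cp 1 → ok
Exactly one row (r1) and one column (c0) fail → the flipped bit is at their intersection.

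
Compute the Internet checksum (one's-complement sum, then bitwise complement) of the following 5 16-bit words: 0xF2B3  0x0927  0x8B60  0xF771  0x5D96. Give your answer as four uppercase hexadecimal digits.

One's-complement addition (fold any carry out of bit 15 back into bit 0):
  0xF2B3 + 0x0927 = 0x0FBDA
  0xFBDA + 0x8B60 = 0x1873A → wrap carry → 0x873B
  0x873B + 0xF771 = 0x17EAC → wrap carry → 0x7EAD
  0x7EAD + 0x5D96 = 0x0DC43
One's-complement sum = 0xDC43.
Checksum = ~0xDC43 & 0xFFFF = 0x23BC.

23BC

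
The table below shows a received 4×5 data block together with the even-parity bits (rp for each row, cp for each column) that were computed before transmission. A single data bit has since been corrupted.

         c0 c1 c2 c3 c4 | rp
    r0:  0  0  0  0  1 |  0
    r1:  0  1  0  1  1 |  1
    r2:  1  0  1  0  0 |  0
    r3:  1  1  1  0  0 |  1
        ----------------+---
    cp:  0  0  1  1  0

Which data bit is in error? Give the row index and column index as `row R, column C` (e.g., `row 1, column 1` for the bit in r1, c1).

Recompute each row's even parity and compare to rp:
  r0: data parity 1, sent rp 0 → mismatch
  r1: data parity 1, sent rp 1 → ok
  r2: data parity 0, sent rp 0 → ok
  r3: data parity 1, sent rp 1 → ok
Recompute each column's even parity and compare to cp:
  c0: data parity 0, sent cp 0 → ok
  c1: data parity 0, sent cp 0 → ok
  c2: data parity 0, sent cp 1 → mismatch
  c3: data parity 1, sent cp 1 → ok
  c4: data parity 0, sent cp 0 → ok
Exactly one row (r0) and one column (c2) fail → the flipped bit is at their intersection.

row 0, column 2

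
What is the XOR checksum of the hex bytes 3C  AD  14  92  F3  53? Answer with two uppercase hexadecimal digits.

XOR the bytes together:
  start with 0x3C
  0x3C ⊕ 0xAD = 0x91
  0x91 ⊕ 0x14 = 0x85
  0x85 ⊕ 0x92 = 0x17
  0x17 ⊕ 0xF3 = 0xE4
  0xE4 ⊕ 0x53 = 0xB7

B7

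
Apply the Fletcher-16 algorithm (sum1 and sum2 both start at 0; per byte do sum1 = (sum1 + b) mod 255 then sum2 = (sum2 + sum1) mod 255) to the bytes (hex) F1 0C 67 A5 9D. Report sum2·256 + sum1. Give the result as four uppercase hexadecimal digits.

Running sums (mod 255):
  after byte 0 (F1): sum1=241, sum2=241
  after byte 1 (0C): sum1=253, sum2=239
  after byte 2 (67): sum1=101, sum2=85
  after byte 3 (A5): sum1=11, sum2=96
  after byte 4 (9D): sum1=168, sum2=9
Checksum = sum2·256 + sum1 = 9·256 + 168 = 2472 = 0x09A8.

09A8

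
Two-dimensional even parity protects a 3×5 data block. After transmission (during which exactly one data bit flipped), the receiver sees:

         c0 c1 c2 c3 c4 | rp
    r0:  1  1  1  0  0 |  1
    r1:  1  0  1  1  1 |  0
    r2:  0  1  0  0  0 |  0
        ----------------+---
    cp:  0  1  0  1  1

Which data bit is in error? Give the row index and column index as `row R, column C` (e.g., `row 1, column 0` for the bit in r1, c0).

Recompute each row's even parity and compare to rp:
  r0: data parity 1, sent rp 1 → ok
  r1: data parity 0, sent rp 0 → ok
  r2: data parity 1, sent rp 0 → mismatch
Recompute each column's even parity and compare to cp:
  c0: data parity 0, sent cp 0 → ok
  c1: data parity 0, sent cp 1 → mismatch
  c2: data parity 0, sent cp 0 → ok
  c3: data parity 1, sent cp 1 → ok
  c4: data parity 1, sent cp 1 → ok
Exactly one row (r2) and one column (c1) fail → the flipped bit is at their intersection.

row 2, column 1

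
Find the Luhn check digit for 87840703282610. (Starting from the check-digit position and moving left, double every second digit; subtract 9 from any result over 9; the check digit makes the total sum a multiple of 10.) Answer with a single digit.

Partial digits right→left: 0 1 6 2 8 2 3 0 7 0 4 8 7 8
Double every second digit counting from the check-digit position (so the 1st, 3rd, 5th, ... of the partial from the right).
  doubled (with −9 where >9): 0 3 7 6 5 8 5 → sum 34
  kept as-is: 1 2 2 0 0 8 8 → sum 21
Total = 34 + 21 = 55.
Check digit = (10 − (55 mod 10)) mod 10 = 5.

5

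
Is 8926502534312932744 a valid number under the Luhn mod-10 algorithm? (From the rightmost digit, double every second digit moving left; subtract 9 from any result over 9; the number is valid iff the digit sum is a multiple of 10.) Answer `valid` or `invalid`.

From the right, keep odd positions and double even positions (subtract 9 from any doubled value over 9):
  doubled (positions 2,4,...): 8 4 9 2 8 1 0 3 9 → sum 44
  kept (positions 1,3,...): 4 7 3 2 3 3 2 5 2 8 → sum 39
Total = 83.
83 mod 10 = 3, so the number is invalid.

invalid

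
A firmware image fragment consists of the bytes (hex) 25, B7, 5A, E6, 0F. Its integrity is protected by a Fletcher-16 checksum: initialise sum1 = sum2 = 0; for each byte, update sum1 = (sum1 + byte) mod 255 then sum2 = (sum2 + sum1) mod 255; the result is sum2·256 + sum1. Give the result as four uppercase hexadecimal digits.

842D

Running sums (mod 255):
  after byte 0 (25): sum1=37, sum2=37
  after byte 1 (B7): sum1=220, sum2=2
  after byte 2 (5A): sum1=55, sum2=57
  after byte 3 (E6): sum1=30, sum2=87
  after byte 4 (0F): sum1=45, sum2=132
Checksum = sum2·256 + sum1 = 132·256 + 45 = 33837 = 0x842D.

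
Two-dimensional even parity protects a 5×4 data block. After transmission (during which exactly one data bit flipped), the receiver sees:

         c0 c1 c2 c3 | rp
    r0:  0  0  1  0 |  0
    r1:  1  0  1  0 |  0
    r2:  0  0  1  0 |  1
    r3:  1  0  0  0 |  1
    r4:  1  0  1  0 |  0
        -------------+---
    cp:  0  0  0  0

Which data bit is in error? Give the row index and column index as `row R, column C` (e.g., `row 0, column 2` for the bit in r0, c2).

row 0, column 0

Recompute each row's even parity and compare to rp:
  r0: data parity 1, sent rp 0 → mismatch
  r1: data parity 0, sent rp 0 → ok
  r2: data parity 1, sent rp 1 → ok
  r3: data parity 1, sent rp 1 → ok
  r4: data parity 0, sent rp 0 → ok
Recompute each column's even parity and compare to cp:
  c0: data parity 1, sent cp 0 → mismatch
  c1: data parity 0, sent cp 0 → ok
  c2: data parity 0, sent cp 0 → ok
  c3: data parity 0, sent cp 0 → ok
Exactly one row (r0) and one column (c0) fail → the flipped bit is at their intersection.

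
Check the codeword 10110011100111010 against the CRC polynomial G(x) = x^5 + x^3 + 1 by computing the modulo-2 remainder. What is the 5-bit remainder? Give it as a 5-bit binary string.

Modulo-2 division of 10110011100111010 by 101001:
  pos 0: 101100 XOR 101001 = 000101
  pos 3: 101111 XOR 101001 = 000110
  pos 6: 110001 XOR 101001 = 011000
  pos 7: 110001 XOR 101001 = 011000
  pos 8: 110001 XOR 101001 = 011000
  pos 9: 110000 XOR 101001 = 011001
  pos 10: 110011 XOR 101001 = 011010
  pos 11: 110100 XOR 101001 = 011101
Remainder = 11101 (nonzero — an error is detected).

11101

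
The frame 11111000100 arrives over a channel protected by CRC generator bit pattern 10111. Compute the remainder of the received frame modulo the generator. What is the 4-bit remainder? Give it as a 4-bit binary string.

Modulo-2 division of 11111000100 by 10111:
  pos 0: 11111 XOR 10111 = 01000
  pos 1: 10000 XOR 10111 = 00111
  pos 3: 11100 XOR 10111 = 01011
  pos 4: 10111 XOR 10111 = 00000
Remainder = 0000 (zero — the frame passes the CRC check).

0000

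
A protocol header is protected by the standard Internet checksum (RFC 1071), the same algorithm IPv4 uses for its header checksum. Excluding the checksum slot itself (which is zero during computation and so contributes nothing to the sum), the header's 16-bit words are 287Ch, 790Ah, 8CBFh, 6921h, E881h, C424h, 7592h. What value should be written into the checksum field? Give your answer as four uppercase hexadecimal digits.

465F

One's-complement addition (fold any carry out of bit 15 back into bit 0):
  0x287C + 0x790A = 0x0A186
  0xA186 + 0x8CBF = 0x12E45 → wrap carry → 0x2E46
  0x2E46 + 0x6921 = 0x09767
  0x9767 + 0xE881 = 0x17FE8 → wrap carry → 0x7FE9
  0x7FE9 + 0xC424 = 0x1440D → wrap carry → 0x440E
  0x440E + 0x7592 = 0x0B9A0
One's-complement sum = 0xB9A0.
Checksum = ~0xB9A0 & 0xFFFF = 0x465F.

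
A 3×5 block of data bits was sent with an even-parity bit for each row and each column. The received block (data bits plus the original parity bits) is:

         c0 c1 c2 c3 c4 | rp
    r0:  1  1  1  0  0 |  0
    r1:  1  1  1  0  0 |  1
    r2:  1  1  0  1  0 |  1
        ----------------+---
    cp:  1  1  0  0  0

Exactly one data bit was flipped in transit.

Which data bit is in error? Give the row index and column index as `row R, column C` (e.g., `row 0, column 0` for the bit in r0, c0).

Recompute each row's even parity and compare to rp:
  r0: data parity 1, sent rp 0 → mismatch
  r1: data parity 1, sent rp 1 → ok
  r2: data parity 1, sent rp 1 → ok
Recompute each column's even parity and compare to cp:
  c0: data parity 1, sent cp 1 → ok
  c1: data parity 1, sent cp 1 → ok
  c2: data parity 0, sent cp 0 → ok
  c3: data parity 1, sent cp 0 → mismatch
  c4: data parity 0, sent cp 0 → ok
Exactly one row (r0) and one column (c3) fail → the flipped bit is at their intersection.

row 0, column 3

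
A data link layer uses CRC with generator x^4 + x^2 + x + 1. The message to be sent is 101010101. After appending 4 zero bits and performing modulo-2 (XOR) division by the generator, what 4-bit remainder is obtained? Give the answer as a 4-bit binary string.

1000

Append 4 zeros: 1010101010000. Divide by 10111 (XOR where the leading bit is 1):
  pos 0: 10101 XOR 10111 = 00010
  pos 3: 10010 XOR 10111 = 00101
  pos 5: 10110 XOR 10111 = 00001
Remainder (last 4 bits) = 1000. This is the CRC / FCS.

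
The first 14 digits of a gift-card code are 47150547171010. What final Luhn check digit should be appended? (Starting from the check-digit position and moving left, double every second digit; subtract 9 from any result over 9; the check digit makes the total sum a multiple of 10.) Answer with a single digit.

1

Partial digits right→left: 0 1 0 1 7 1 7 4 5 0 5 1 7 4
Double every second digit counting from the check-digit position (so the 1st, 3rd, 5th, ... of the partial from the right).
  doubled (with −9 where >9): 0 0 5 5 1 1 5 → sum 17
  kept as-is: 1 1 1 4 0 1 4 → sum 12
Total = 17 + 12 = 29.
Check digit = (10 − (29 mod 10)) mod 10 = 1.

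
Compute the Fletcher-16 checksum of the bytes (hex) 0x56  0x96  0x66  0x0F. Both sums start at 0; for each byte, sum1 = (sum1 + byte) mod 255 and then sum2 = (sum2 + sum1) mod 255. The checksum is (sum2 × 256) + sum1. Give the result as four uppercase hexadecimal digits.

F862

Running sums (mod 255):
  after byte 0 (0x56): sum1=86, sum2=86
  after byte 1 (0x96): sum1=236, sum2=67
  after byte 2 (0x66): sum1=83, sum2=150
  after byte 3 (0x0F): sum1=98, sum2=248
Checksum = sum2·256 + sum1 = 248·256 + 98 = 63586 = 0xF862.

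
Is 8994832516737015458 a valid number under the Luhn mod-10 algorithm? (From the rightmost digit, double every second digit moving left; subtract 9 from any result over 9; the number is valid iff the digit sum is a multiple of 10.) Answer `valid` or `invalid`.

From the right, keep odd positions and double even positions (subtract 9 from any doubled value over 9):
  doubled (positions 2,4,...): 1 1 0 6 3 1 6 8 9 → sum 35
  kept (positions 1,3,...): 8 4 1 7 7 1 2 8 9 8 → sum 55
Total = 90.
90 mod 10 = 0, so the number is valid.

valid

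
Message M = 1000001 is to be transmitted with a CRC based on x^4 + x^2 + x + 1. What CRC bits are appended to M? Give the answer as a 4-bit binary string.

1111

Append 4 zeros: 10000010000. Divide by 10111 (XOR where the leading bit is 1):
  pos 0: 10000 XOR 10111 = 00111
  pos 2: 11101 XOR 10111 = 01010
  pos 3: 10100 XOR 10111 = 00011
  pos 6: 11000 XOR 10111 = 01111
Remainder (last 4 bits) = 1111. This is the CRC / FCS.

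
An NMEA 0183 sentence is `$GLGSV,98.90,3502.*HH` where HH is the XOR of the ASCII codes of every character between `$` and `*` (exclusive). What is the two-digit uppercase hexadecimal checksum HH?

XOR the ASCII codes of the payload characters:
  'G' = 0x47 → acc = 0x47
  'L' = 0x4C → acc = 0x0B
  'G' = 0x47 → acc = 0x4C
  'S' = 0x53 → acc = 0x1F
  'V' = 0x56 → acc = 0x49
  ',' = 0x2C → acc = 0x65
  '9' = 0x39 → acc = 0x5C
  '8' = 0x38 → acc = 0x64
  '.' = 0x2E → acc = 0x4A
  '9' = 0x39 → acc = 0x73
  '0' = 0x30 → acc = 0x43
  ',' = 0x2C → acc = 0x6F
  '3' = 0x33 → acc = 0x5C
  '5' = 0x35 → acc = 0x69
  '0' = 0x30 → acc = 0x59
  '2' = 0x32 → acc = 0x6B
  '.' = 0x2E → acc = 0x45
Checksum = 0x45.

45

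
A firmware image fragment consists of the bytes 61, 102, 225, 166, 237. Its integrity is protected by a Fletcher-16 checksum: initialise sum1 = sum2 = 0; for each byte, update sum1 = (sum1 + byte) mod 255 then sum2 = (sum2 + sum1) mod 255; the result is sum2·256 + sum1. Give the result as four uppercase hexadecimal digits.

Running sums (mod 255):
  after byte 0 (61): sum1=61, sum2=61
  after byte 1 (102): sum1=163, sum2=224
  after byte 2 (225): sum1=133, sum2=102
  after byte 3 (166): sum1=44, sum2=146
  after byte 4 (237): sum1=26, sum2=172
Checksum = sum2·256 + sum1 = 172·256 + 26 = 44058 = 0xAC1A.

AC1A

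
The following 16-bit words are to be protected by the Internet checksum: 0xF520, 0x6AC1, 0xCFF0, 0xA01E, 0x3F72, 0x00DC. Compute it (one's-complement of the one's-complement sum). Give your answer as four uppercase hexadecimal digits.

EFBF

One's-complement addition (fold any carry out of bit 15 back into bit 0):
  0xF520 + 0x6AC1 = 0x15FE1 → wrap carry → 0x5FE2
  0x5FE2 + 0xCFF0 = 0x12FD2 → wrap carry → 0x2FD3
  0x2FD3 + 0xA01E = 0x0CFF1
  0xCFF1 + 0x3F72 = 0x10F63 → wrap carry → 0x0F64
  0x0F64 + 0x00DC = 0x01040
One's-complement sum = 0x1040.
Checksum = ~0x1040 & 0xFFFF = 0xEFBF.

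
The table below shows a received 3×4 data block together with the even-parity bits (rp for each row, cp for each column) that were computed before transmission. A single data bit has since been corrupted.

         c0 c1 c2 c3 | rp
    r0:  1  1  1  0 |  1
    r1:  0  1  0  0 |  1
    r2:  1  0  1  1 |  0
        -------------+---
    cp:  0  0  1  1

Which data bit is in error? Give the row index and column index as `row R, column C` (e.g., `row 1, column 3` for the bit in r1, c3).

row 2, column 2

Recompute each row's even parity and compare to rp:
  r0: data parity 1, sent rp 1 → ok
  r1: data parity 1, sent rp 1 → ok
  r2: data parity 1, sent rp 0 → mismatch
Recompute each column's even parity and compare to cp:
  c0: data parity 0, sent cp 0 → ok
  c1: data parity 0, sent cp 0 → ok
  c2: data parity 0, sent cp 1 → mismatch
  c3: data parity 1, sent cp 1 → ok
Exactly one row (r2) and one column (c2) fail → the flipped bit is at their intersection.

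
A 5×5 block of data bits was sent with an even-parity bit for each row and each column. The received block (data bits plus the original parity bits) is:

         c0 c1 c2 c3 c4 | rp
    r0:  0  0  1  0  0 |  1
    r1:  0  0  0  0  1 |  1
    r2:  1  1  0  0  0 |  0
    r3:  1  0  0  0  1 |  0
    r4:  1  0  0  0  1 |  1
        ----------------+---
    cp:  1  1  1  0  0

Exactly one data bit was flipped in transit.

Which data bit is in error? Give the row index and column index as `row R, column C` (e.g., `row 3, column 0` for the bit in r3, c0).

row 4, column 4

Recompute each row's even parity and compare to rp:
  r0: data parity 1, sent rp 1 → ok
  r1: data parity 1, sent rp 1 → ok
  r2: data parity 0, sent rp 0 → ok
  r3: data parity 0, sent rp 0 → ok
  r4: data parity 0, sent rp 1 → mismatch
Recompute each column's even parity and compare to cp:
  c0: data parity 1, sent cp 1 → ok
  c1: data parity 1, sent cp 1 → ok
  c2: data parity 1, sent cp 1 → ok
  c3: data parity 0, sent cp 0 → ok
  c4: data parity 1, sent cp 0 → mismatch
Exactly one row (r4) and one column (c4) fail → the flipped bit is at their intersection.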